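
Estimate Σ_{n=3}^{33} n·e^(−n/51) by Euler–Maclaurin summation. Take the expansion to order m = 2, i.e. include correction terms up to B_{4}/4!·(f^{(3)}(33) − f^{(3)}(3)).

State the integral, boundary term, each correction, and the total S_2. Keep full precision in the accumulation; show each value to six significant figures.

S_2 ≈ 363.636

The integral term ∫_3^33 x·e^(−x/51) dx = 353.641.
Boundary: ½(f(3) + f(33)) = ½(2.82862 + 17.2783) = 10.0534.
Running total after boundary: 363.695.
Order-1 term: 1/12 · (0.184794 − 0.887410) = -0.0585513.
After k=1: 363.636.
Order-2 term: −1/720 · (0.000473649 − 0.00106619) = 8.22972e-07.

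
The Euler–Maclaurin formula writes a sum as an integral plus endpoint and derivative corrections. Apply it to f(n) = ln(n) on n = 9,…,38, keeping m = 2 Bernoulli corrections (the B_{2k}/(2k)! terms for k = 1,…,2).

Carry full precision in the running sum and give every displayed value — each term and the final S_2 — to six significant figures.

S_2 ≈ 92.3636

∫_9^38 ln(x) dx evaluates to 89.4533.
Endpoint term: (f(9) + f(38))/2 = (2.19722 + 3.63759)/2 = 2.91741.
Running total after boundary: 92.3707.
k=1: B_{2}/(2)! × [f^{(1)}(38) − f^{(1)}(9)] = 1/12 × (0.0263158 − 0.111111) = -0.00706628.
Running total after k=1: 92.3636.
k=2: B_{4}/(4)! × [f^{(3)}(38) − f^{(3)}(9)] = −1/720 × (3.64485e-05 − 0.00274348) = 3.75977e-06.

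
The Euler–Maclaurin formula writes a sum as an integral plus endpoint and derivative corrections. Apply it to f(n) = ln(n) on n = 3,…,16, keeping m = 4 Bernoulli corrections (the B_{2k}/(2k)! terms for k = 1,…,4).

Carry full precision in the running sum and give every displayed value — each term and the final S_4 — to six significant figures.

S_4 ≈ 29.9787

The integral term ∫_3^16 ln(x) dx = 28.0656.
Boundary: ½(f(3) + f(16)) = ½(1.09861 + 2.77259) = 1.93560.
Integral + boundary = 30.0012.
Correction k=1: B_{2}/2! · (f^{(1)}(16) − f^{(1)}(3)) = 1/12 · (0.0625000 − 0.333333) = -0.0225694.
Partial sum through k=1: 29.9786.
Correction k=2: B_{4}/4! · (f^{(3)}(16) − f^{(3)}(3)) = −1/720 · (0.000488281 − 0.0740741) = 0.000102202.
Partial sum through k=2: 29.9787.
Correction k=3: B_{6}/6! · (f^{(5)}(16) − f^{(5)}(3)) = 1/30240 · (2.28882e-05 − 0.0987654) = -3.26530e-06.
Partial sum through k=3: 29.9787.
Correction k=4: B_{8}/8! · (f^{(7)}(16) − f^{(7)}(3)) = −1/1209600 · (2.68221e-06 − 0.329218) = 2.72169e-07.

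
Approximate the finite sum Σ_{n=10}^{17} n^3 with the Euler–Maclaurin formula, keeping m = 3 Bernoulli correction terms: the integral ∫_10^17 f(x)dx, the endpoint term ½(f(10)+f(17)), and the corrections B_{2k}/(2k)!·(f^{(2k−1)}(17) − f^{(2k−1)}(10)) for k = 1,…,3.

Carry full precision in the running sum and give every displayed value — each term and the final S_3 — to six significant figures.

∫_10^17 x^3 dx evaluates to 18380.2.
Boundary: ½(f(10) + f(17)) = ½(1000.00 + 4913.00) = 2956.50.
Integral + boundary = 21336.8.
Order-1 term: 1/12 · (867.000 − 300.000) = 47.2500.
Running total after k=1: 21384.0.
Order-2 term: −1/720 · (6.00000 − 6.00000) = 0.00000.
Running total after k=2: 21384.0.
Order-3 term: 1/30240 · (0.00000 − 0.00000) = 0.00000.

S_3 ≈ 21384.0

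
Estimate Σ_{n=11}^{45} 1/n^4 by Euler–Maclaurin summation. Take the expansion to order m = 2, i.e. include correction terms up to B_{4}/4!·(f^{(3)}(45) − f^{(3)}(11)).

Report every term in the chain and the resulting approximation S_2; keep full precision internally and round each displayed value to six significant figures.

∫_11^45 1/x^4 dx evaluates to 0.000246780.
Endpoint term: (f(11) + f(45))/2 = (6.83013e-05 + 2.43865e-07)/2 = 3.42726e-05.
Integral + boundary = 0.000281053.
Order-1 term: 1/12 · (-2.16769e-08 − (-2.48369e-05)) = 2.06793e-06.
Partial sum through k=1: 0.000283121.
Order-2 term: −1/720 · (-3.21139e-10 − (-6.15790e-06)) = -8.55219e-09.

S_2 ≈ 0.000283112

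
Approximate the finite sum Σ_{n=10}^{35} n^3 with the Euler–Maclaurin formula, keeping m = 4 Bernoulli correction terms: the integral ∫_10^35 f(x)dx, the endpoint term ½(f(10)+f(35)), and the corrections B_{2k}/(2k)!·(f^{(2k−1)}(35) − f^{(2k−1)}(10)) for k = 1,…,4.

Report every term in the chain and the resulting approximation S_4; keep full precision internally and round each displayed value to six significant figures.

∫_10^35 x^3 dx evaluates to 372656.
½[f(10) + f(35)] = ½[1000.00 + 42875.0] = 21937.5.
Running total after boundary: 394594.
k=1: B_{2}/(2)! × [f^{(1)}(35) − f^{(1)}(10)] = 1/12 × (3675.00 − 300.000) = 281.250.
After k=1: 394875.
k=2: B_{4}/(4)! × [f^{(3)}(35) − f^{(3)}(10)] = −1/720 × (6.00000 − 6.00000) = 0.00000.
After k=2: 394875.
k=3: B_{6}/(6)! × [f^{(5)}(35) − f^{(5)}(10)] = 1/30240 × (0.00000 − 0.00000) = 0.00000.
After k=3: 394875.
k=4: B_{8}/(8)! × [f^{(7)}(35) − f^{(7)}(10)] = −1/1209600 × (0.00000 − 0.00000) = 0.00000.

S_4 ≈ 394875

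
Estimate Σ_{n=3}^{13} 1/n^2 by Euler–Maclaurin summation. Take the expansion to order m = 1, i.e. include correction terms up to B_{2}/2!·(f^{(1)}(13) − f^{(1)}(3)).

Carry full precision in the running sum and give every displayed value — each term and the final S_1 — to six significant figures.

S_1 ≈ 0.321021

∫_3^13 1/x^2 dx evaluates to 0.256410.
½[f(3) + f(13)] = ½[0.111111 + 0.00591716] = 0.0585141.
Integral + boundary = 0.314924.
Order-1 term: 1/12 · (-0.000910332 − (-0.0740741)) = 0.00609698.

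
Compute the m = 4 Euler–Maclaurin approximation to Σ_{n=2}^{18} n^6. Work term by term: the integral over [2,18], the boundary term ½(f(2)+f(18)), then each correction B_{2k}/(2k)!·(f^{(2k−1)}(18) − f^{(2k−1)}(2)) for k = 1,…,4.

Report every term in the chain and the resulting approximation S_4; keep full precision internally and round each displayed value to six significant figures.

∫_2^18 x^6 dx evaluates to 8.74600e+07.
Endpoint term: (f(2) + f(18))/2 = (64.0000 + 3.40122e+07)/2 = 1.70061e+07.
So far: 1.04466e+08.
Order-1 term: 1/12 · (1.13374e+07 − 192.000) = 944768.
Running total after k=1: 1.05411e+08.
Order-2 term: −1/720 · (699840 − 960.000) = -970.667.
Running total after k=2: 1.05410e+08.
Order-3 term: 1/30240 · (12960.0 − 1440.00) = 0.380952.
Running total after k=3: 1.05410e+08.
Order-4 term: −1/1209600 · (0.00000 − 0.00000) = 0.00000.

S_4 ≈ 1.05410e+08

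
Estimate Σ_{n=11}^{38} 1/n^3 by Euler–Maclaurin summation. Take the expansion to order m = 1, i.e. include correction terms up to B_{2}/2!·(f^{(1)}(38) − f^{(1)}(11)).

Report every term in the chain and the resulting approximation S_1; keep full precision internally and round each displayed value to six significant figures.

The integral term ∫_11^38 1/x^3 dx = 0.00378597.
Endpoint term: (f(11) + f(38))/2 = (0.000751315 + 1.82242e-05)/2 = 0.000384770.
Running total after boundary: 0.00417074.
k=1: B_{2}/(2)! × [f^{(1)}(38) − f^{(1)}(11)] = 1/12 × (-1.43876e-06 − (-0.000204904)) = 1.69554e-05.

S_1 ≈ 0.00418770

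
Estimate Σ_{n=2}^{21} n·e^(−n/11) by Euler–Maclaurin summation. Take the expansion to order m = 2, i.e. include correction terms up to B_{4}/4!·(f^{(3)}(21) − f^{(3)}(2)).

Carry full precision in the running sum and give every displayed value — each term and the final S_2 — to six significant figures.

S_2 ≈ 69.3769

The integral term ∫_2^21 x·e^(−x/11) dx = 67.0550.
½[f(2) + f(21)] = ½[1.66751 + 3.11252] = 2.39001.
So far: 69.4450.
k=1: B_{2}/(2)! × [f^{(1)}(21) − f^{(1)}(2)] = 1/12 × (-0.134741 − 0.682161) = -0.0680752.
Partial sum through k=1: 69.3769.
k=2: B_{4}/(4)! × [f^{(3)}(21) − f^{(3)}(2)] = −1/720 × (0.00133627 − 0.0194187) = 2.51145e-05.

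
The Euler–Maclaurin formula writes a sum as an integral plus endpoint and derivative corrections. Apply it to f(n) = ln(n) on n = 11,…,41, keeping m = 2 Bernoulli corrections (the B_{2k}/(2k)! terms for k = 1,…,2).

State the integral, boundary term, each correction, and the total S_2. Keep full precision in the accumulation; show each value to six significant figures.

S_2 ≈ 98.9298

∫_11^41 ln(x) dx evaluates to 95.8796.
½[f(11) + f(41)] = ½[2.39790 + 3.71357] = 3.05573.
Running total after boundary: 98.9353.
Correction k=1: B_{2}/2! · (f^{(1)}(41) − f^{(1)}(11)) = 1/12 · (0.0243902 − 0.0909091) = -0.00554324.
Running total after k=1: 98.9298.
Correction k=2: B_{4}/4! · (f^{(3)}(41) − f^{(3)}(11)) = −1/720 · (2.90187e-05 − 0.00150263) = 2.04668e-06.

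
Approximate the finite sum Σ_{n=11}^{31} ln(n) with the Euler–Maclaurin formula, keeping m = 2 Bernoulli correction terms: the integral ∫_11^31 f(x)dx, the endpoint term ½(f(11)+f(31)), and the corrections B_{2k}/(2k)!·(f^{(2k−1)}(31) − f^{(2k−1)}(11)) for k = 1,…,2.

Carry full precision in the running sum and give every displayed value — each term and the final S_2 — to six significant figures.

Integral: ∫_11^31 ln(x) dx = 60.0768.
Endpoint term: (f(11) + f(31))/2 = (2.39790 + 3.43399)/2 = 2.91594.
Integral + boundary = 62.9927.
k=1: B_{2}/(2)! × [f^{(1)}(31) − f^{(1)}(11)] = 1/12 × (0.0322581 − 0.0909091) = -0.00488759.
Running total after k=1: 62.9878.
k=2: B_{4}/(4)! × [f^{(3)}(31) − f^{(3)}(11)] = −1/720 × (6.71344e-05 − 0.00150263) = 1.99374e-06.

S_2 ≈ 62.9878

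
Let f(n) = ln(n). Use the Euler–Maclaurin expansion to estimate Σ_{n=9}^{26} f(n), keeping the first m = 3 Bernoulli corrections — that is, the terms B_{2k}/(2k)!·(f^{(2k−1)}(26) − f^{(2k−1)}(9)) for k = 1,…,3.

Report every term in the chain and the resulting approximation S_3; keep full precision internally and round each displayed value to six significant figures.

Integral: ∫_9^26 ln(x) dx = 47.9355.
½[f(9) + f(26)] = ½[2.19722 + 3.25810] = 2.72766.
Integral + boundary = 50.6631.
Order-1 term: 1/12 · (0.0384615 − 0.111111) = -0.00605413.
After k=1: 50.6571.
Order-2 term: −1/720 · (0.000113792 − 0.00274348) = 3.65235e-06.
After k=2: 50.6571.
Order-3 term: 1/30240 · (2.01997e-06 − 0.000406442) = -1.33737e-08.

S_3 ≈ 50.6571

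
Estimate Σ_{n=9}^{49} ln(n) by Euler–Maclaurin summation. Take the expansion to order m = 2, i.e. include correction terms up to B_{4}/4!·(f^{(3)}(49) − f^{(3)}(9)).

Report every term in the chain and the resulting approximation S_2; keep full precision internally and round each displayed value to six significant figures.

S_2 ≈ 133.961

The integral term ∫_9^49 ln(x) dx = 130.924.
Endpoint term: (f(9) + f(49))/2 = (2.19722 + 3.89182)/2 = 3.04452.
Running total after boundary: 133.969.
Correction k=1: B_{2}/2! · (f^{(1)}(49) − f^{(1)}(9)) = 1/12 · (0.0204082 − 0.111111) = -0.00755858.
Partial sum through k=1: 133.961.
Correction k=2: B_{4}/4! · (f^{(3)}(49) − f^{(3)}(9)) = −1/720 · (1.69997e-05 − 0.00274348) = 3.78678e-06.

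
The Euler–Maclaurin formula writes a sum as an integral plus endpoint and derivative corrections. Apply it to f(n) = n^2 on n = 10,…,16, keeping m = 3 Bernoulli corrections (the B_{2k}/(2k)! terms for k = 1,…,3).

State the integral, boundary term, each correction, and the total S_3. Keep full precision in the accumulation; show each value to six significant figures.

S_3 ≈ 1211.00

Integral: ∫_10^16 x^2 dx = 1032.00.
Boundary: ½(f(10) + f(16)) = ½(100.000 + 256.000) = 178.000.
So far: 1210.00.
Correction k=1: B_{2}/2! · (f^{(1)}(16) − f^{(1)}(10)) = 1/12 · (32.0000 − 20.0000) = 1.00000.
Running total after k=1: 1211.00.
Correction k=2: B_{4}/4! · (f^{(3)}(16) − f^{(3)}(10)) = −1/720 · (0.00000 − 0.00000) = 0.00000.
Running total after k=2: 1211.00.
Correction k=3: B_{6}/6! · (f^{(5)}(16) − f^{(5)}(10)) = 1/30240 · (0.00000 − 0.00000) = 0.00000.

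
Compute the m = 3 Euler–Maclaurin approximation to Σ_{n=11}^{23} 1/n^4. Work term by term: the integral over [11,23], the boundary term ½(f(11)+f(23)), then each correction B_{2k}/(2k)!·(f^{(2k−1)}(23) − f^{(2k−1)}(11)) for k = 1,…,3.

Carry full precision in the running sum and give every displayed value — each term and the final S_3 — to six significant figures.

S_3 ≈ 0.000260989

Integral: ∫_11^23 1/x^4 dx = 0.000223042.
Endpoint term: (f(11) + f(23))/2 = (6.83013e-05 + 3.57346e-06)/2 = 3.59374e-05.
So far: 0.000258979.
Correction k=1: B_{2}/2! · (f^{(1)}(23) − f^{(1)}(11)) = 1/12 · (-6.21471e-07 − (-2.48369e-05)) = 2.01795e-06.
Partial sum through k=1: 0.000260997.
Correction k=2: B_{4}/4! · (f^{(3)}(23) − f^{(3)}(11)) = −1/720 · (-3.52441e-08 − (-6.15790e-06)) = -8.50369e-09.
Partial sum through k=2: 0.000260989.
Correction k=3: B_{6}/6! · (f^{(5)}(23) − f^{(5)}(11)) = 1/30240 · (-3.73094e-09 − (-2.84994e-06)) = 9.41205e-11.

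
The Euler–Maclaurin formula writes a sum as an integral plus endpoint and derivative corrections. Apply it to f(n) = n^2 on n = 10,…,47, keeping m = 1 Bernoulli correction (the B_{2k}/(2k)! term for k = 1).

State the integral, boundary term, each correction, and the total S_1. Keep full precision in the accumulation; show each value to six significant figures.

The integral term ∫_10^47 x^2 dx = 34274.3.
Boundary: ½(f(10) + f(47)) = ½(100.000 + 2209.00) = 1154.50.
Integral + boundary = 35428.8.
Correction k=1: B_{2}/2! · (f^{(1)}(47) − f^{(1)}(10)) = 1/12 · (94.0000 − 20.0000) = 6.16667.

S_1 ≈ 35435.0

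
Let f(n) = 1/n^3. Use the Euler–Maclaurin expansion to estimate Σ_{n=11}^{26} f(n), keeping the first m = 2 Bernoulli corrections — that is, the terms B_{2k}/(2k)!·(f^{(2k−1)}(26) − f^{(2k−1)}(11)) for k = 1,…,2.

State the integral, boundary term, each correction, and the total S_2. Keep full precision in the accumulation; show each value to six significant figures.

S_2 ≈ 0.00381317

The integral term ∫_11^26 1/x^3 dx = 0.00339259.
Boundary: ½(f(11) + f(26)) = ½(0.000751315 + 5.68958e-05) = 0.000404105.
So far: 0.00379669.
Order-1 term: 1/12 · (-6.56490e-06 − (-0.000204904)) = 1.65283e-05.
Running total after k=1: 0.00381322.
Order-2 term: −1/720 · (-1.94228e-07 − (-3.38684e-05)) = -4.67697e-08.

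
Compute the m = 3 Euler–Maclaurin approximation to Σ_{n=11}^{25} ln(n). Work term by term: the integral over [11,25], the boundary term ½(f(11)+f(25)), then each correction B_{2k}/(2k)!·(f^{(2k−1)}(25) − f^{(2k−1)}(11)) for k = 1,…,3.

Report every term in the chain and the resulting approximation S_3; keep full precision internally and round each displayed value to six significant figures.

The integral term ∫_11^25 ln(x) dx = 40.0950.
Endpoint term: (f(11) + f(25))/2 = (2.39790 + 3.21888)/2 = 2.80839.
Running total after boundary: 42.9034.
Correction k=1: B_{2}/2! · (f^{(1)}(25) − f^{(1)}(11)) = 1/12 · (0.0400000 − 0.0909091) = -0.00424242.
Partial sum through k=1: 42.8992.
Correction k=2: B_{4}/4! · (f^{(3)}(25) − f^{(3)}(11)) = −1/720 · (0.000128000 − 0.00150263) = 1.90921e-06.
Partial sum through k=2: 42.8992.
Correction k=3: B_{6}/6! · (f^{(5)}(25) − f^{(5)}(11)) = 1/30240 · (2.45760e-06 − 0.000149021) = -4.84668e-09.

S_3 ≈ 42.8992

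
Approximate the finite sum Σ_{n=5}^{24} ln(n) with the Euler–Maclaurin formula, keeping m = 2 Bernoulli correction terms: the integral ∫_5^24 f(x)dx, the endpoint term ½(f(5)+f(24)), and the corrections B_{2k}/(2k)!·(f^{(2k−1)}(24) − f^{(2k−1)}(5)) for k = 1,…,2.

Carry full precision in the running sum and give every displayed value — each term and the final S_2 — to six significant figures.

The integral term ∫_5^24 ln(x) dx = 49.2261.
½[f(5) + f(24)] = ½[1.60944 + 3.17805] = 2.39375.
Running total after boundary: 51.6198.
Order-1 term: 1/12 · (0.0416667 − 0.200000) = -0.0131944.
Running total after k=1: 51.6067.
Order-2 term: −1/720 · (0.000144676 − 0.0160000) = 2.20213e-05.

S_2 ≈ 51.6067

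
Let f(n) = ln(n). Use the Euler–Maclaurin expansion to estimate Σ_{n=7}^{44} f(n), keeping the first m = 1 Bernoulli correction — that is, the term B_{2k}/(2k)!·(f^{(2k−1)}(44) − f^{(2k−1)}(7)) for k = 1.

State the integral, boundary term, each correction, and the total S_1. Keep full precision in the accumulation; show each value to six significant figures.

Integral: ∫_7^44 ln(x) dx = 115.883.
Endpoint term: (f(7) + f(44))/2 = (1.94591 + 3.78419)/2 = 2.86505.
Integral + boundary = 118.748.
k=1: B_{2}/(2)! × [f^{(1)}(44) − f^{(1)}(7)] = 1/12 × (0.0227273 − 0.142857) = -0.0100108.

S_1 ≈ 118.738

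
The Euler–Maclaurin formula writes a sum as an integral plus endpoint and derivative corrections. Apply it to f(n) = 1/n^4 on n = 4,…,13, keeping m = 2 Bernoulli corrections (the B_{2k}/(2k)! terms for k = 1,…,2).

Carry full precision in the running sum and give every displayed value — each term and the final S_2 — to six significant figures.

S_2 ≈ 0.00734170

∫_4^13 1/x^4 dx evaluates to 0.00505661.
½[f(4) + f(13)] = ½[0.00390625 + 3.50128e-05] = 0.00197063.
Integral + boundary = 0.00702724.
Order-1 term: 1/12 · (-1.07732e-05 − (-0.00390625)) = 0.000324623.
Partial sum through k=1: 0.00735187.
Order-2 term: −1/720 · (-1.91240e-06 − (-0.00732422)) = -1.01699e-05.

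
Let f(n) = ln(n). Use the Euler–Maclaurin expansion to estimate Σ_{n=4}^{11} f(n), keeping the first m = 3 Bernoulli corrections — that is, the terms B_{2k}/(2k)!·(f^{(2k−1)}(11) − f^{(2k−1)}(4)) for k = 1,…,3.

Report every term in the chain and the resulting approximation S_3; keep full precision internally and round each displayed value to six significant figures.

S_3 ≈ 15.7105

Integral: ∫_4^11 ln(x) dx = 13.8317.
½[f(4) + f(11)] = ½[1.38629 + 2.39790] = 1.89209.
Running total after boundary: 15.7238.
k=1: B_{2}/(2)! × [f^{(1)}(11) − f^{(1)}(4)] = 1/12 × (0.0909091 − 0.250000) = -0.0132576.
Running total after k=1: 15.7105.
k=2: B_{4}/(4)! × [f^{(3)}(11) − f^{(3)}(4)] = −1/720 × (0.00150263 − 0.0312500) = 4.13158e-05.
Running total after k=2: 15.7105.
k=3: B_{6}/(6)! × [f^{(5)}(11) − f^{(5)}(4)] = 1/30240 × (0.000149021 − 0.0234375) = -7.70122e-07.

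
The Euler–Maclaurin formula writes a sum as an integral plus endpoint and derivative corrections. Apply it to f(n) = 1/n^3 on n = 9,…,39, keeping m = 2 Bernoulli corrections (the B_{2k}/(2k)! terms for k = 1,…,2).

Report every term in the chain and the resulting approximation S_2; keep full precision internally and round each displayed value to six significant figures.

S_2 ≈ 0.00657625

Integral: ∫_9^39 1/x^3 dx = 0.00584411.
½[f(9) + f(39)] = ½[0.00137174 + 1.68580e-05] = 0.000694300.
So far: 0.00653841.
Order-1 term: 1/12 · (-1.29677e-06 − (-0.000457247)) = 3.79959e-05.
After k=1: 0.00657640.
Order-2 term: −1/720 · (-1.70515e-08 − (-0.000112901)) = -1.56783e-07.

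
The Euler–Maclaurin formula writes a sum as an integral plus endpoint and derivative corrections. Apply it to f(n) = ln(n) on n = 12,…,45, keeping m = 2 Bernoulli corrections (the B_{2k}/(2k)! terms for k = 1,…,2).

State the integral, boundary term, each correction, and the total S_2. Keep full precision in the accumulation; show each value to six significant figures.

∫_12^45 ln(x) dx evaluates to 108.481.
Endpoint term: (f(12) + f(45))/2 = (2.48491 + 3.80666)/2 = 3.14578.
Integral + boundary = 111.627.
Order-1 term: 1/12 · (0.0222222 − 0.0833333) = -0.00509259.
Partial sum through k=1: 111.622.
Order-2 term: −1/720 · (2.19479e-05 − 0.00115741) = 1.57703e-06.

S_2 ≈ 111.622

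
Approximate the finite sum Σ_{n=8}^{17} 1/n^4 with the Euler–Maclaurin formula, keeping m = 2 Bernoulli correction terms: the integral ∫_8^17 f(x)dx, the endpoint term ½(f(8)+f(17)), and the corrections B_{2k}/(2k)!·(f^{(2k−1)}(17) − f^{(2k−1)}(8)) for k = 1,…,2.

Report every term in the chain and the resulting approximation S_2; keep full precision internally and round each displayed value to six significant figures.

S_2 ≈ 0.000721110

Integral: ∫_8^17 1/x^4 dx = 0.000583194.
½[f(8) + f(17)] = ½[0.000244141 + 1.19730e-05] = 0.000128057.
Running total after boundary: 0.000711251.
k=1: B_{2}/(2)! × [f^{(1)}(17) − f^{(1)}(8)] = 1/12 × (-2.81719e-06 − (-0.000122070)) = 9.93776e-06.
After k=1: 0.000721189.
k=2: B_{4}/(4)! × [f^{(3)}(17) − f^{(3)}(8)] = −1/720 × (-2.92441e-07 − (-5.72205e-05)) = -7.90667e-08.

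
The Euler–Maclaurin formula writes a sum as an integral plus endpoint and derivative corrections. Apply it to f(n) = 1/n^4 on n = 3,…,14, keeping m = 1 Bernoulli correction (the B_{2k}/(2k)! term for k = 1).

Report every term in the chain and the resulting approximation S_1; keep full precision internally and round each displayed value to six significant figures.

S_1 ≈ 0.0197812

The integral term ∫_3^14 1/x^4 dx = 0.0122242.
Endpoint term: (f(3) + f(14))/2 = (0.0123457 + 2.60308e-05)/2 = 0.00618585.
Running total after boundary: 0.0184101.
Order-1 term: 1/12 · (-7.43738e-06 − (-0.0164609)) = 0.00137112.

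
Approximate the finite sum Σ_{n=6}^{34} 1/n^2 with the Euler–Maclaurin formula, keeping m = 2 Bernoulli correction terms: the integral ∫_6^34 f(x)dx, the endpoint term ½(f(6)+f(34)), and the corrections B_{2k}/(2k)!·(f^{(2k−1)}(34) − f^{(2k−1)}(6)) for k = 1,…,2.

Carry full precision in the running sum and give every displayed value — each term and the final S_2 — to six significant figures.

S_2 ≈ 0.152339

The integral term ∫_6^34 1/x^2 dx = 0.137255.
Endpoint term: (f(6) + f(34))/2 = (0.0277778 + 0.000865052)/2 = 0.0143214.
Integral + boundary = 0.151576.
Order-1 term: 1/12 · (-5.08854e-05 − (-0.00925926)) = 0.000767364.
After k=1: 0.152344.
Order-2 term: −1/720 · (-5.28222e-07 − (-0.00308642)) = -4.28596e-06.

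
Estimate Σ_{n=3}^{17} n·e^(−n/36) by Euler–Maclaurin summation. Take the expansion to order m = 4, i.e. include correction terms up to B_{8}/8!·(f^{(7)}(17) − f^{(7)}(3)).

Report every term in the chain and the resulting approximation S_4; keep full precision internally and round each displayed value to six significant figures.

S_4 ≈ 108.523

The integral term ∫_3^17 x·e^(−x/36) dx = 101.885.
½[f(3) + f(17)] = ½[2.76013 + 10.6015] = 6.68079.
Integral + boundary = 108.566.
k=1: B_{2}/(2)! × [f^{(1)}(17) − f^{(1)}(3)] = 1/12 × (0.329130 − 0.843374) = -0.0428537.
Partial sum through k=1: 108.523.
k=2: B_{4}/(4)! × [f^{(3)}(17) − f^{(3)}(3)] = −1/720 × (0.00121633 − 0.00207057) = 1.18645e-06.
Partial sum through k=2: 108.523.
k=3: B_{6}/(6)! × [f^{(5)}(17) − f^{(5)}(3)] = 1/30240 × (1.68109e-06 − 2.69321e-06) = -3.34694e-11.
Partial sum through k=3: 108.523.
k=4: B_{8}/(8)! × [f^{(7)}(17) − f^{(7)}(3)] = −1/1209600 × (1.87011e-09 − 2.92342e-09) = 8.70790e-16.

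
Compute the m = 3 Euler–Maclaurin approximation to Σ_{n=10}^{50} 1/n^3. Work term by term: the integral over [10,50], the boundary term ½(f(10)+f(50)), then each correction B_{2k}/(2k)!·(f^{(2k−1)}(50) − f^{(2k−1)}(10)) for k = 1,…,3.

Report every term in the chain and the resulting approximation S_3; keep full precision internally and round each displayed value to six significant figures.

The integral term ∫_10^50 1/x^3 dx = 0.00480000.
Boundary: ½(f(10) + f(50)) = ½(0.00100000 + 8.00000e-06) = 0.000504000.
Running total after boundary: 0.00530400.
Order-1 term: 1/12 · (-4.80000e-07 − (-0.000300000)) = 2.49600e-05.
Partial sum through k=1: 0.00532896.
Order-2 term: −1/720 · (-3.84000e-09 − (-6.00000e-05)) = -8.33280e-08.
Partial sum through k=2: 0.00532888.
Order-3 term: 1/30240 · (-6.45120e-11 − (-2.52000e-05)) = 8.33331e-10.

S_3 ≈ 0.00532888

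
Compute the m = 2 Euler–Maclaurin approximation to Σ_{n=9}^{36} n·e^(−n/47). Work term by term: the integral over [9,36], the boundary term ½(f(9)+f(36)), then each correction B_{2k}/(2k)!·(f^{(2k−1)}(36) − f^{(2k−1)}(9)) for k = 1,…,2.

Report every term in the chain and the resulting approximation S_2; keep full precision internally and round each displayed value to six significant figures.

S_2 ≈ 371.824

∫_9^36 x·e^(−x/47) dx evaluates to 359.787.
½[f(9) + f(36)] = ½[7.43156 + 16.7360] = 12.0838.
So far: 371.870.
Order-1 term: 1/12 · (0.108804 − 0.667610) = -0.0465672.
Partial sum through k=1: 371.824.
Order-2 term: −1/720 · (0.000470159 − 0.00104983) = 8.05094e-07.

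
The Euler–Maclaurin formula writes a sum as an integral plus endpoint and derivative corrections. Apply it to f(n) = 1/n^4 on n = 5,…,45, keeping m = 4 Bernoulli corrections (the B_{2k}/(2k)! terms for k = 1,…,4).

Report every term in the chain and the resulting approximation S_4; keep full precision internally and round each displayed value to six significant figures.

S_4 ≈ 0.00356777

Integral: ∫_5^45 1/x^4 dx = 0.00266301.
½[f(5) + f(45)] = ½[0.00160000 + 2.43865e-07] = 0.000800122.
Integral + boundary = 0.00346313.
Order-1 term: 1/12 · (-2.16769e-08 − (-0.00128000)) = 0.000106665.
Running total after k=1: 0.00356980.
Order-2 term: −1/720 · (-3.21139e-10 − (-0.00153600)) = -2.13333e-06.
Running total after k=2: 0.00356766.
Order-3 term: 1/30240 · (-8.88089e-12 − (-0.00344064)) = 1.13778e-07.
Running total after k=3: 0.00356778.
Order-4 term: −1/1209600 · (-3.94706e-13 − (-0.0123863)) = -1.02400e-08.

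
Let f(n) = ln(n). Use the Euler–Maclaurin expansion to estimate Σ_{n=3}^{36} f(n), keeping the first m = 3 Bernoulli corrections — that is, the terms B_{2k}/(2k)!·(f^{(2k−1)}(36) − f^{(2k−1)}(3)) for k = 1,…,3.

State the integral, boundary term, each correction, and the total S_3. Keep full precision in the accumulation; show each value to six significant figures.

Integral: ∫_3^36 ln(x) dx = 92.7108.
Boundary: ½(f(3) + f(36)) = ½(1.09861 + 3.58352) = 2.34107.
Running total after boundary: 95.0519.
Order-1 term: 1/12 · (0.0277778 − 0.333333) = -0.0254630.
Running total after k=1: 95.0264.
Order-2 term: −1/720 · (4.28669e-05 − 0.0740741) = 0.000102821.
Running total after k=2: 95.0266.
Order-3 term: 1/30240 · (3.96916e-07 − 0.0987654) = -3.26604e-06.

S_3 ≈ 95.0265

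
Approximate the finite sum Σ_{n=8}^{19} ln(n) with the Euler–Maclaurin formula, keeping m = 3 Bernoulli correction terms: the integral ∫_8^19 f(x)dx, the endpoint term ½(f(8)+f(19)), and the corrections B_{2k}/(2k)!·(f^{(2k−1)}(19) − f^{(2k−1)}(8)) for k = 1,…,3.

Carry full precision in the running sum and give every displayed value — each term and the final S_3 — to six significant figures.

Integral: ∫_8^19 ln(x) dx = 28.3088.
Boundary: ½(f(8) + f(19)) = ½(2.07944 + 2.94444) = 2.51194.
Integral + boundary = 30.8207.
k=1: B_{2}/(2)! × [f^{(1)}(19) − f^{(1)}(8)] = 1/12 × (0.0526316 − 0.125000) = -0.00603070.
Partial sum through k=1: 30.8147.
k=2: B_{4}/(4)! × [f^{(3)}(19) − f^{(3)}(8)] = −1/720 × (0.000291588 − 0.00390625) = 5.02036e-06.
Partial sum through k=2: 30.8147.
k=3: B_{6}/(6)! × [f^{(5)}(19) − f^{(5)}(8)] = 1/30240 × (9.69267e-06 − 0.000732422) = -2.38998e-08.

S_3 ≈ 30.8147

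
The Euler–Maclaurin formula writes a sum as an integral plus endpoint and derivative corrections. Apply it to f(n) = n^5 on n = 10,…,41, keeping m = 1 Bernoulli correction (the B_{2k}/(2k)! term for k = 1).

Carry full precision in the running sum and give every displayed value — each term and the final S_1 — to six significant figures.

S_1 ≈ 8.50669e+08

The integral term ∫_10^41 x^5 dx = 7.91517e+08.
Endpoint term: (f(10) + f(41))/2 = (100000 + 1.15856e+08)/2 = 5.79781e+07.
Integral + boundary = 8.49495e+08.
k=1: B_{2}/(2)! × [f^{(1)}(41) − f^{(1)}(10)] = 1/12 × (1.41288e+07 − 50000.0) = 1.17323e+06.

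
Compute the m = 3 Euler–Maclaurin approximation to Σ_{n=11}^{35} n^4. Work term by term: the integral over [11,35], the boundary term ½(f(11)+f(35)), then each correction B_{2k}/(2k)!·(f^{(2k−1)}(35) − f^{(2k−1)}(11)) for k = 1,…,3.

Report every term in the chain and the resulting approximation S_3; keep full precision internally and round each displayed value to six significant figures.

S_3 ≈ 1.12436e+07

The integral term ∫_11^35 x^4 dx = 1.04722e+07.
Boundary: ½(f(11) + f(35)) = ½(14641.0 + 1.50062e+06) = 757633.
So far: 1.12298e+07.
Order-1 term: 1/12 · (171500 − 5324.00) = 13848.0.
Partial sum through k=1: 1.12436e+07.
Order-2 term: −1/720 · (840.000 − 264.000) = -0.800000.
Partial sum through k=2: 1.12436e+07.
Order-3 term: 1/30240 · (0.00000 − 0.00000) = 0.00000.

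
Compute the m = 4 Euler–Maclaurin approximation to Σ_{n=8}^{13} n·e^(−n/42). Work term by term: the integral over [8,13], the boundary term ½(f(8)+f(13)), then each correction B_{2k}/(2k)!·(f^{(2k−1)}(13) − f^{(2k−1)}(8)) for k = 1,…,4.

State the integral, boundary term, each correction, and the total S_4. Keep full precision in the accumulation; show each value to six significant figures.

S_4 ≈ 48.7804

The integral term ∫_8^13 x·e^(−x/42) dx = 40.7180.
½[f(8) + f(13)] = ½[6.61252 + 9.53935] = 8.07594.
Running total after boundary: 48.7939.
Order-1 term: 1/12 · (0.506669 − 0.669124) = -0.0135380.
After k=1: 48.7804.
Order-2 term: −1/720 · (0.00111920 − 0.00131647) = 2.73994e-07.
After k=2: 48.7804.
Order-3 term: 1/30240 · (1.10610e-06 − 1.27756e-06) = -5.66998e-12.
After k=3: 48.7804.
Order-4 term: −1/1209600 · (8.94410e-10 − 1.02541e-09) = 1.08301e-16.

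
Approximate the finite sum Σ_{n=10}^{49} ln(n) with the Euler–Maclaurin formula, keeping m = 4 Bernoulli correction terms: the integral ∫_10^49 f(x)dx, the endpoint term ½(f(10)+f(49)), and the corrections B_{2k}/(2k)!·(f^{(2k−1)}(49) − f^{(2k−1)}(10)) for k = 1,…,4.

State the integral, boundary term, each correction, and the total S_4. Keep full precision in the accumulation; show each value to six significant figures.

S_4 ≈ 131.764

The integral term ∫_10^49 ln(x) dx = 128.673.
Boundary: ½(f(10) + f(49)) = ½(2.30259 + 3.89182) = 3.09720.
Running total after boundary: 131.771.
k=1: B_{2}/(2)! × [f^{(1)}(49) − f^{(1)}(10)] = 1/12 × (0.0204082 − 0.100000) = -0.00663265.
After k=1: 131.764.
k=2: B_{4}/(4)! × [f^{(3)}(49) − f^{(3)}(10)] = −1/720 × (1.69997e-05 − 0.00200000) = 2.75417e-06.
After k=2: 131.764.
k=3: B_{6}/(6)! × [f^{(5)}(49) − f^{(5)}(10)] = 1/30240 × (8.49632e-08 − 0.000240000) = -7.93370e-09.
After k=3: 131.764.
k=4: B_{8}/(8)! × [f^{(7)}(49) − f^{(7)}(10)] = −1/1209600 × (1.06160e-09 − 7.20000e-05) = 5.95229e-11.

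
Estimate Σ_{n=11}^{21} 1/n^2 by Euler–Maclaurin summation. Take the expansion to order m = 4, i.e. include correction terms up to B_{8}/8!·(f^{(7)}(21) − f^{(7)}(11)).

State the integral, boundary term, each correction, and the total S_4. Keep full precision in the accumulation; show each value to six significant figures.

S_4 ≈ 0.0486631

Integral: ∫_11^21 1/x^2 dx = 0.0432900.
Endpoint term: (f(11) + f(21))/2 = (0.00826446 + 0.00226757)/2 = 0.00526602.
Integral + boundary = 0.0485561.
k=1: B_{2}/(2)! × [f^{(1)}(21) − f^{(1)}(11)] = 1/12 × (-0.000215959 − (-0.00150263)) = 0.000107223.
After k=1: 0.0486633.
k=2: B_{4}/(4)! × [f^{(3)}(21) − f^{(3)}(11)] = −1/720 × (-5.87645e-06 − (-0.000149021)) = -1.98812e-07.
After k=2: 0.0486631.
k=3: B_{6}/(6)! × [f^{(5)}(21) − f^{(5)}(11)] = 1/30240 × (-3.99758e-07 − (-3.69474e-05)) = 1.20859e-09.
After k=3: 0.0486631.
k=4: B_{8}/(8)! × [f^{(7)}(21) − f^{(7)}(11)] = −1/1209600 × (-5.07630e-08 − (-1.70996e-05)) = -1.40946e-11.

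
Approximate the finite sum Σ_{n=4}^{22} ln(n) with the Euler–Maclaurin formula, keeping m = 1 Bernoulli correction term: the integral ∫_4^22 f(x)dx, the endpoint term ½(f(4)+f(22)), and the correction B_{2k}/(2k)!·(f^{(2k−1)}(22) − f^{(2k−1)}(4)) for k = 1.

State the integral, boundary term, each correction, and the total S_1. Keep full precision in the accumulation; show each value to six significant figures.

∫_4^22 ln(x) dx evaluates to 44.4578.
½[f(4) + f(22)] = ½[1.38629 + 3.09104] = 2.23867.
Integral + boundary = 46.6964.
Correction k=1: B_{2}/2! · (f^{(1)}(22) − f^{(1)}(4)) = 1/12 · (0.0454545 − 0.250000) = -0.0170455.

S_1 ≈ 46.6794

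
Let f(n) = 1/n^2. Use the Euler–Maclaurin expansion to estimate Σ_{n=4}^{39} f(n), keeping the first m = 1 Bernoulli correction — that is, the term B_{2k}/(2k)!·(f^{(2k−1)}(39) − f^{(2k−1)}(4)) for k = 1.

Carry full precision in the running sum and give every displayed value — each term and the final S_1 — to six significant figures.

S_1 ≈ 0.258539

The integral term ∫_4^39 1/x^2 dx = 0.224359.
Boundary: ½(f(4) + f(39)) = ½(0.0625000 + 0.000657462) = 0.0315787.
Integral + boundary = 0.255938.
k=1: B_{2}/(2)! × [f^{(1)}(39) − f^{(1)}(4)] = 1/12 × (-3.37160e-05 − (-0.0312500)) = 0.00260136.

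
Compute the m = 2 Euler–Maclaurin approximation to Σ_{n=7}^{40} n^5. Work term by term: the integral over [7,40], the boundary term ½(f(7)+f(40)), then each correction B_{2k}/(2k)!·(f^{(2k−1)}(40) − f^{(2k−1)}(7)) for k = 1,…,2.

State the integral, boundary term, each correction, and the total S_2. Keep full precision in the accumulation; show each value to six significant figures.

Integral: ∫_7^40 x^5 dx = 6.82647e+08.
½[f(7) + f(40)] = ½[16807.0 + 1.02400e+08] = 5.12084e+07.
Integral + boundary = 7.33855e+08.
Correction k=1: B_{2}/2! · (f^{(1)}(40) − f^{(1)}(7)) = 1/12 · (1.28000e+07 − 12005.0) = 1.06567e+06.
Partial sum through k=1: 7.34921e+08.
Correction k=2: B_{4}/4! · (f^{(3)}(40) − f^{(3)}(7)) = −1/720 · (96000.0 − 2940.00) = -129.250.

S_2 ≈ 7.34921e+08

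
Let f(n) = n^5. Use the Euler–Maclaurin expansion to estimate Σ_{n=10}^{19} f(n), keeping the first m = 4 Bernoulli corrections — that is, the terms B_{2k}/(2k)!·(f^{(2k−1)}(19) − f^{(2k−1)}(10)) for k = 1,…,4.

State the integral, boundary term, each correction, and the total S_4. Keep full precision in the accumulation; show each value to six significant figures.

The integral term ∫_10^19 x^5 dx = 7.67431e+06.
Endpoint term: (f(10) + f(19))/2 = (100000 + 2.47610e+06)/2 = 1.28805e+06.
Integral + boundary = 8.96236e+06.
k=1: B_{2}/(2)! × [f^{(1)}(19) − f^{(1)}(10)] = 1/12 × (651605 − 50000.0) = 50133.8.
After k=1: 9.01250e+06.
k=2: B_{4}/(4)! × [f^{(3)}(19) − f^{(3)}(10)] = −1/720 × (21660.0 − 6000.00) = -21.7500.
After k=2: 9.01248e+06.
k=3: B_{6}/(6)! × [f^{(5)}(19) − f^{(5)}(10)] = 1/30240 × (120.000 − 120.000) = 0.00000.
After k=3: 9.01248e+06.
k=4: B_{8}/(8)! × [f^{(7)}(19) − f^{(7)}(10)] = −1/1209600 × (0.00000 − 0.00000) = 0.00000.

S_4 ≈ 9.01248e+06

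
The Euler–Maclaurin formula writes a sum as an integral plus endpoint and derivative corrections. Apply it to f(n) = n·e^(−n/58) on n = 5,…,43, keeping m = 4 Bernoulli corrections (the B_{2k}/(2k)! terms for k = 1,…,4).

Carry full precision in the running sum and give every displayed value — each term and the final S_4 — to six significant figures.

S_4 ≈ 573.593

∫_5^43 x·e^(−x/58) dx evaluates to 561.115.
Endpoint term: (f(5) + f(43))/2 = (4.58702 + 20.4876)/2 = 12.5373.
Running total after boundary: 573.652.
k=1: B_{2}/(2)! × [f^{(1)}(43) − f^{(1)}(5)] = 1/12 × (0.123221 − 0.838318) = -0.0595914.
After k=1: 573.593.
k=2: B_{4}/(4)! × [f^{(3)}(43) − f^{(3)}(5)] = −1/720 × (0.000319897 − 0.000794627) = 6.59348e-07.
After k=2: 573.593.
k=3: B_{6}/(6)! × [f^{(5)}(43) − f^{(5)}(5)] = 1/30240 × (1.79300e-07 − 3.98351e-07) = -7.24375e-12.
After k=3: 573.593.
k=4: B_{8}/(8)! × [f^{(7)}(43) − f^{(7)}(5)] = −1/1209600 × (7.83310e-11 − 1.66613e-10) = 7.29846e-17.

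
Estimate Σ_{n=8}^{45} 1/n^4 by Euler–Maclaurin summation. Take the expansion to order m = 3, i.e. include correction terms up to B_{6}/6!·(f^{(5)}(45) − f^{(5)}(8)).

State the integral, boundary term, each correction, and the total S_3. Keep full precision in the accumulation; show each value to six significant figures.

The integral term ∫_8^45 1/x^4 dx = 0.000647384.
½[f(8) + f(45)] = ½[0.000244141 + 2.43865e-07] = 0.000122192.
Running total after boundary: 0.000769576.
Correction k=1: B_{2}/2! · (f^{(1)}(45) − f^{(1)}(8)) = 1/12 · (-2.16769e-08 − (-0.000122070)) = 1.01707e-05.
After k=1: 0.000779747.
Correction k=2: B_{4}/4! · (f^{(3)}(45) − f^{(3)}(8)) = −1/720 · (-3.21139e-10 − (-5.72205e-05)) = -7.94724e-08.
After k=2: 0.000779667.
Correction k=3: B_{6}/6! · (f^{(5)}(45) − f^{(5)}(8)) = 1/30240 · (-8.88089e-12 − (-5.00679e-05)) = 1.65568e-09.

S_3 ≈ 0.000779669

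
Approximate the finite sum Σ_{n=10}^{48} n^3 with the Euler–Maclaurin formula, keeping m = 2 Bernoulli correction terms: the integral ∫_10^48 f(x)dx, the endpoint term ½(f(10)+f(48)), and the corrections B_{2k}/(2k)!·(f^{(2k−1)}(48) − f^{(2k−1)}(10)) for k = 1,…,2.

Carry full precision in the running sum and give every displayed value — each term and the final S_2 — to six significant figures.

S_2 ≈ 1.38095e+06

The integral term ∫_10^48 x^3 dx = 1.32460e+06.
½[f(10) + f(48)] = ½[1000.00 + 110592] = 55796.0.
Running total after boundary: 1.38040e+06.
Order-1 term: 1/12 · (6912.00 − 300.000) = 551.000.
Partial sum through k=1: 1.38095e+06.
Order-2 term: −1/720 · (6.00000 − 6.00000) = 0.00000.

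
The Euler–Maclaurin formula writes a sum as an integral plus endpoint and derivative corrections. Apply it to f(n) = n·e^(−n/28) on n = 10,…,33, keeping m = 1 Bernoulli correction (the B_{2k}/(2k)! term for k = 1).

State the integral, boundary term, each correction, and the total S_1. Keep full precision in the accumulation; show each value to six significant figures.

∫_10^33 x·e^(−x/28) dx evaluates to 218.869.
½[f(10) + f(33)] = ½[6.99673 + 10.1547] = 8.57571.
Integral + boundary = 227.445.
Correction k=1: B_{2}/2! · (f^{(1)}(33) − f^{(1)}(10)) = 1/12 · (-0.0549496 − 0.449789) = -0.0420616.

S_1 ≈ 227.403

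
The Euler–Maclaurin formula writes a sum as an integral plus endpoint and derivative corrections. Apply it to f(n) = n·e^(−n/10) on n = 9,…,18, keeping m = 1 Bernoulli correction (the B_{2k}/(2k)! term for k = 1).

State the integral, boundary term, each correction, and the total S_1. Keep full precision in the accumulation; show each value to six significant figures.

S_1 ≈ 34.2674

∫_9^18 x·e^(−x/10) dx evaluates to 30.9645.
½[f(9) + f(18)] = ½[3.65913 + 2.97538] = 3.31725.
Integral + boundary = 34.2818.
Correction k=1: B_{2}/2! · (f^{(1)}(18) − f^{(1)}(9)) = 1/12 · (-0.132239 − 0.0406570) = -0.0144080.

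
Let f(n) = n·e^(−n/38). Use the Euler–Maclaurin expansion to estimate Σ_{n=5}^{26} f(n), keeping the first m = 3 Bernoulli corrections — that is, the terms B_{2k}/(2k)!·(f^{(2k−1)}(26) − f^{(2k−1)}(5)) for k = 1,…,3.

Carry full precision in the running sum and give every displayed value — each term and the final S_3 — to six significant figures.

S_3 ≈ 214.329

The integral term ∫_5^26 x·e^(−x/38) dx = 205.629.
½[f(5) + f(26)] = ½[4.38355 + 13.1167] = 8.75012.
Integral + boundary = 214.379.
Correction k=1: B_{2}/2! · (f^{(1)}(26) − f^{(1)}(5)) = 1/12 · (0.159312 − 0.761353) = -0.0501701.
Partial sum through k=1: 214.329.
Correction k=2: B_{4}/4! · (f^{(3)}(26) − f^{(3)}(5)) = −1/720 · (0.000809064 − 0.00174153) = 1.29510e-06.
Partial sum through k=2: 214.329.
Correction k=3: B_{6}/6! · (f^{(5)}(26) − f^{(5)}(5)) = 1/30240 · (1.04418e-06 − 2.04696e-06) = -3.31606e-11.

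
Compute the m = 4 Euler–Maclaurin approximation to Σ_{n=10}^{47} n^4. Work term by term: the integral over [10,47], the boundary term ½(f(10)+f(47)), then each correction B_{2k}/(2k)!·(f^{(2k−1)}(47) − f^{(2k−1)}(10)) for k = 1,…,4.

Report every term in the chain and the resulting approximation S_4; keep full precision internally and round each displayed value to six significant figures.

Integral: ∫_10^47 x^4 dx = 4.58490e+07.
Boundary: ½(f(10) + f(47)) = ½(10000.0 + 4.87968e+06) = 2.44484e+06.
So far: 4.82938e+07.
Order-1 term: 1/12 · (415292 − 4000.00) = 34274.3.
Running total after k=1: 4.83281e+07.
Order-2 term: −1/720 · (1128.00 − 240.000) = -1.23333.
Running total after k=2: 4.83281e+07.
Order-3 term: 1/30240 · (0.00000 − 0.00000) = 0.00000.
Running total after k=3: 4.83281e+07.
Order-4 term: −1/1209600 · (0.00000 − 0.00000) = 0.00000.

S_4 ≈ 4.83281e+07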